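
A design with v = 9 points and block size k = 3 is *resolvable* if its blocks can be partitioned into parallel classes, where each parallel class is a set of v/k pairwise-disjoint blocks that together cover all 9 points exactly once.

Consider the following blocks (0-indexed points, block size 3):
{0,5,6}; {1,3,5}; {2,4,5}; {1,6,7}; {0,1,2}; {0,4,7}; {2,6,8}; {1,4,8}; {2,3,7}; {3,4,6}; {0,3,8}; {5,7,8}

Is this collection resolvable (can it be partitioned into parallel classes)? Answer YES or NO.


v = 9, block size k = 3, number of blocks = 12.
For resolvability, blocks must partition into parallel classes of size v/k = 3.
Total blocks must therefore be a multiple of 3: 12 = 3·4 + 0 ⇒ divisible ✓.
Greedy packing gives 4 candidate class(es). Each should be a full parallel class (size 3, covers all 9 points).
  Class 1 (3 blocks): {0,5,6}; {1,4,8}; {2,3,7}. Points covered: [0, 1, 2, 3, 4, 5, 6, 7, 8].
  Class 2 (3 blocks): {1,3,5}; {0,4,7}; {2,6,8}. Points covered: [0, 1, 2, 3, 4, 5, 6, 7, 8].
  Class 3 (3 blocks): {2,4,5}; {1,6,7}; {0,3,8}. Points covered: [0, 1, 2, 3, 4, 5, 6, 7, 8].
  Class 4 (3 blocks): {0,1,2}; {3,4,6}; {5,7,8}. Points covered: [0, 1, 2, 3, 4, 5, 6, 7, 8].
All classes full (size 3)? YES. All classes cover every point? YES.
Resolvable? YES.

YES


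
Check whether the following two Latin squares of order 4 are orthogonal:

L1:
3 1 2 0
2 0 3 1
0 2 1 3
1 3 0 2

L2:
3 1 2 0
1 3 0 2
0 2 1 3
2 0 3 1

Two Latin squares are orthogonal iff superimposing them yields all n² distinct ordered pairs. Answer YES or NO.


Form the n² = 16 superimposed pairs (L1[i][j], L2[i][j]), row by row (rows and columns indexed from 0):
row 0: (3,3) (1,1) (2,2) (0,0)
row 1: (2,1) (0,3) (3,0) (1,2)
row 2: (0,0) (2,2) (1,1) (3,3)
row 3: (1,2) (3,0) (0,3) (2,1)
Orthogonality requires all 16 pairs distinct.
But the pair (0,0) repeats: cell (0,3) has L1 = 0, L2 = 0, and cell (2,0) has L1 = 0, L2 = 0.
A repeated pair means some other pair never occurs (only 8 distinct pairs out of 16), so the squares are not orthogonal.
Conclusion: NO.

NO


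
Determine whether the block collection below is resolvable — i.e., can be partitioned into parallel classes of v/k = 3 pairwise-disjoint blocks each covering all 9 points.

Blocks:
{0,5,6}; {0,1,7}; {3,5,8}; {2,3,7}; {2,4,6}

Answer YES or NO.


v = 9, block size k = 3, number of blocks = 5.
For resolvability, blocks must partition into parallel classes of size v/k = 3.
Total blocks must therefore be a multiple of 3: 5 = 3·1 + 2 ⇒ not divisible ✗.
Resolvable? NO.

NO


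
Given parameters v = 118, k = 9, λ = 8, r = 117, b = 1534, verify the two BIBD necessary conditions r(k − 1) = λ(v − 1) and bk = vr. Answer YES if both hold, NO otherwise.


Condition (i): r(k − 1) = 117·8 = 936; λ(v − 1) = 8·117 = 936. Match? YES.
Condition (ii): bk = 1534·9 = 13806; vr = 118·117 = 13806. Match? YES.
Both conditions hold? YES.

YES


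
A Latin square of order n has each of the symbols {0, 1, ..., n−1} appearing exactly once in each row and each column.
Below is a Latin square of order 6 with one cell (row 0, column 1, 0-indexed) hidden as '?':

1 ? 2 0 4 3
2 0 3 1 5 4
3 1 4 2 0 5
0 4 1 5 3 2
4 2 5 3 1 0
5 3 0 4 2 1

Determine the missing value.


Row 0 contains symbols [0, 1, 2, 3, 4] — missing [5].
Column 1 contains symbols [0, 1, 2, 3, 4] — missing [5].
The missing symbol must appear in both missing sets; intersection = [5].
Therefore the hidden value is 5.

Missing value = 5.


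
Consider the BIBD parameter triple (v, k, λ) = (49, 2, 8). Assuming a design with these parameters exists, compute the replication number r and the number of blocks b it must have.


Any 2-(v, k, λ) BIBD satisfies two necessary conditions:
  (i)  Each point sits in r blocks, and counting incidences through any fixed point gives r(k − 1) = λ(v − 1), so r = λ(v − 1)/(k − 1).
  (ii) Total incidences bk = vr, so b = vr/k.
Step 1: r = λ(v − 1)/(k − 1) = 8·(49 − 1)/(2 − 1) = 8·48/1 = 384/1 = 384.
Step 2: b = vr/k = 49·384/2 = 18816/2 = 9408.
Check integrality: r = 384 ∈ Z ✓, b = 9408 ∈ Z ✓.
(These identities are necessary conditions: they determine r and b for any design with these parameters, but do not by themselves prove that one exists.)

r = 384, b = 9408.


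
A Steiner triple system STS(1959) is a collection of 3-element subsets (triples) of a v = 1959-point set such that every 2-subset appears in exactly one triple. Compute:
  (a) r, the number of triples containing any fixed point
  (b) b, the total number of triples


An STS(v) is a 2-(v, 3, 1) BIBD: block size k = 3, λ = 1.
Replication: r(k − 1) = λ(v − 1) ⇒ r·2 = 1959 − 1 = 1958 ⇒ r = 979.
Block count: b = v(v − 1)/6 = 1959·1958/6 = 3835722/6 = 639287.

r = 979, b = 639287.


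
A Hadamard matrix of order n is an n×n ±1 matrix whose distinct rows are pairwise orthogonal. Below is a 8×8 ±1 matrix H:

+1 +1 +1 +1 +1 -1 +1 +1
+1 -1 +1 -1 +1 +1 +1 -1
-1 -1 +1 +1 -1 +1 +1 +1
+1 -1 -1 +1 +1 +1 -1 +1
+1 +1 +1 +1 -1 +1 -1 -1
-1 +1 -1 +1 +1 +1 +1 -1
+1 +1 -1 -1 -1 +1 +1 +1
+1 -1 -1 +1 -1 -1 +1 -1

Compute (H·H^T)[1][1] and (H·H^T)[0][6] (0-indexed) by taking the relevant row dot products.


Row 0 of H: [1, 1, 1, 1, 1, -1, 1, 1].
Row 1 of H: [1, -1, 1, -1, 1, 1, 1, -1].
Row 6 of H: [1, 1, -1, -1, -1, 1, 1, 1].
(H·H^T)[1][1] = Σ_j H[1][j]·H[1][j] = (1)² + (-1)² + (1)² + (-1)² + (1)² + (1)² + (1)² + (-1)² = 1 + 1 + 1 + 1 + 1 + 1 + 1 + 1 = 8.
(H·H^T)[0][6] = Σ_j H[0][j]·H[6][j] = (1)·(1) + (1)·(1) + (1)·(-1) + (1)·(-1) + (1)·(-1) + (-1)·(1) + (1)·(1) + (1)·(1) = 1 + 1 + -1 + -1 + -1 + -1 + 1 + 1 = 0.
So rows 0 and 6 are orthogonal; the diagonal entry equals n = 8.

(1,1) entry = 8; (0,6) entry = 0.


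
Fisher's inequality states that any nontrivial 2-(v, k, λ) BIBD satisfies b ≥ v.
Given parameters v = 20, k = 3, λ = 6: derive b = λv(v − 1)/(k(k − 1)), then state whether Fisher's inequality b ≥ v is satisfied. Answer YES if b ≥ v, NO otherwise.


r = λ(v − 1)/(k − 1) = 6·19/2 = 57.
b = vr/k = 20·57/3 = 380.
Fisher's inequality: b ≥ v ⇔ 380 ≥ 20? YES.

YES


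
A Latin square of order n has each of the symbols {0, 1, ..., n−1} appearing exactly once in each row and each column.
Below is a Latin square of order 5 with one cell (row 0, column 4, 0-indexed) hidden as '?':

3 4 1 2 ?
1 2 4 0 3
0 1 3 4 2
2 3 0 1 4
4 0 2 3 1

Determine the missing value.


Row 0 contains symbols [1, 2, 3, 4] — missing [0].
Column 4 contains symbols [1, 2, 3, 4] — missing [0].
The missing symbol must appear in both missing sets; intersection = [0].
Therefore the hidden value is 0.

Missing value = 0.


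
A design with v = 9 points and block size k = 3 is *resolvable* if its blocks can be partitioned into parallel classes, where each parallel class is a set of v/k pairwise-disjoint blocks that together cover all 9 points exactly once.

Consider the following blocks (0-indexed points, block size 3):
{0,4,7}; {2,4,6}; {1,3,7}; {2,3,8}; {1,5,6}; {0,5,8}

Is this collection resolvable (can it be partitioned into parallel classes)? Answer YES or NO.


v = 9, block size k = 3, number of blocks = 6.
For resolvability, blocks must partition into parallel classes of size v/k = 3.
Total blocks must therefore be a multiple of 3: 6 = 3·2 + 0 ⇒ divisible ✓.
Greedy packing gives 2 candidate class(es). Each should be a full parallel class (size 3, covers all 9 points).
  Class 1 (3 blocks): {0,4,7}; {2,3,8}; {1,5,6}. Points covered: [0, 1, 2, 3, 4, 5, 6, 7, 8].
  Class 2 (3 blocks): {2,4,6}; {1,3,7}; {0,5,8}. Points covered: [0, 1, 2, 3, 4, 5, 6, 7, 8].
All classes full (size 3)? YES. All classes cover every point? YES.
Resolvable? YES.

YES


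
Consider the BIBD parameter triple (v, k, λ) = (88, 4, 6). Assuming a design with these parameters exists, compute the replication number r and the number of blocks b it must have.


Any 2-(v, k, λ) BIBD satisfies two necessary conditions:
  (i)  Each point sits in r blocks, and counting incidences through any fixed point gives r(k − 1) = λ(v − 1), so r = λ(v − 1)/(k − 1).
  (ii) Total incidences bk = vr, so b = vr/k.
Step 1: r = λ(v − 1)/(k − 1) = 6·(88 − 1)/(4 − 1) = 6·87/3 = 522/3 = 174.
Step 2: b = vr/k = 88·174/4 = 15312/4 = 3828.
Check integrality: r = 174 ∈ Z ✓, b = 3828 ∈ Z ✓.
(These identities are necessary conditions: they determine r and b for any design with these parameters, but do not by themselves prove that one exists.)

r = 174, b = 3828.


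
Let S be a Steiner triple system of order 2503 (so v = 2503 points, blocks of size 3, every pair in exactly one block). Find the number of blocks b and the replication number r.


An STS(v) is a 2-(v, 3, 1) BIBD: block size k = 3, λ = 1.
Replication: r(k − 1) = λ(v − 1) ⇒ r·2 = 2503 − 1 = 2502 ⇒ r = 1251.
Block count: b = v(v − 1)/6 = 2503·2502/6 = 6262506/6 = 1043751.

r = 1251, b = 1043751.


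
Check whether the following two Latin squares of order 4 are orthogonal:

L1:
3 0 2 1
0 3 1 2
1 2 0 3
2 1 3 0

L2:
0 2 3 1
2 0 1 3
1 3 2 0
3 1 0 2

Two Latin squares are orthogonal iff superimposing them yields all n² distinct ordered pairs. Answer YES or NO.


Form the n² = 16 superimposed pairs (L1[i][j], L2[i][j]), row by row (rows and columns indexed from 0):
row 0: (3,0) (0,2) (2,3) (1,1)
row 1: (0,2) (3,0) (1,1) (2,3)
row 2: (1,1) (2,3) (0,2) (3,0)
row 3: (2,3) (1,1) (3,0) (0,2)
Orthogonality requires all 16 pairs distinct.
But the pair (0,2) repeats: cell (0,1) has L1 = 0, L2 = 2, and cell (1,0) has L1 = 0, L2 = 2.
A repeated pair means some other pair never occurs (only 4 distinct pairs out of 16), so the squares are not orthogonal.
Conclusion: NO.

NO


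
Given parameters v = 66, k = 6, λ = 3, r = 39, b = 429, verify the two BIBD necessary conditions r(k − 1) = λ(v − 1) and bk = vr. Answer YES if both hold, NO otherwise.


Condition (i): r(k − 1) = 39·5 = 195; λ(v − 1) = 3·65 = 195. Match? YES.
Condition (ii): bk = 429·6 = 2574; vr = 66·39 = 2574. Match? YES.
Both conditions hold? YES.

YES


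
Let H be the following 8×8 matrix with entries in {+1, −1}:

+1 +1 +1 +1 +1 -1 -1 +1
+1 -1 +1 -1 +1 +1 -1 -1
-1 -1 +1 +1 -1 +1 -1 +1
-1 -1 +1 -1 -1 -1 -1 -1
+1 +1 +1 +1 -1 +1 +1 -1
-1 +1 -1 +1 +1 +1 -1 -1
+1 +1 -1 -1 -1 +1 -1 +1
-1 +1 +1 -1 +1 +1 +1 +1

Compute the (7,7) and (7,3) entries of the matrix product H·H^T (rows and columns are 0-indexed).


Row 3 of H: [-1, -1, 1, -1, -1, -1, -1, -1].
Row 7 of H: [-1, 1, 1, -1, 1, 1, 1, 1].
(H·H^T)[7][7] = Σ_j H[7][j]·H[7][j] = (-1)² + (1)² + (1)² + (-1)² + (1)² + (1)² + (1)² + (1)² = 1 + 1 + 1 + 1 + 1 + 1 + 1 + 1 = 8.
(H·H^T)[7][3] = Σ_j H[7][j]·H[3][j] = (-1)·(-1) + (1)·(-1) + (1)·(1) + (-1)·(-1) + (1)·(-1) + (1)·(-1) + (1)·(-1) + (1)·(-1) = 1 + -1 + 1 + 1 + -1 + -1 + -1 + -1 = -2.
Rows 7 and 3 are not orthogonal (dot product = -2 ≠ 0), so H is not a Hadamard matrix.

(7,7) entry = 8; (7,3) entry = -2.


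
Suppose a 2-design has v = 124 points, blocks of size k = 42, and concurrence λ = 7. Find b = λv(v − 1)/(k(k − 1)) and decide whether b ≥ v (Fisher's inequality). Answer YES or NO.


r = λ(v − 1)/(k − 1) = 7·123/41 = 21.
b = vr/k = 124·21/42 = 62.
Fisher's inequality: b ≥ v ⇔ 62 ≥ 124? NO.

NO


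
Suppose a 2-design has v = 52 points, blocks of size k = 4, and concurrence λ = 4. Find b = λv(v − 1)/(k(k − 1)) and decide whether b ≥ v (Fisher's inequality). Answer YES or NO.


r = λ(v − 1)/(k − 1) = 4·51/3 = 68.
b = vr/k = 52·68/4 = 884.
Fisher's inequality: b ≥ v ⇔ 884 ≥ 52? YES.

YES


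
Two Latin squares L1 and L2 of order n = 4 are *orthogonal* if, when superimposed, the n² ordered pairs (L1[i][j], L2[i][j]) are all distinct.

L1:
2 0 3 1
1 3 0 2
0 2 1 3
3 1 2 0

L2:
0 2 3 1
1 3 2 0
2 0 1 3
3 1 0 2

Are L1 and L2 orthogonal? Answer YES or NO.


Form the n² = 16 superimposed pairs (L1[i][j], L2[i][j]), row by row (rows and columns indexed from 0):
row 0: (2,0) (0,2) (3,3) (1,1)
row 1: (1,1) (3,3) (0,2) (2,0)
row 2: (0,2) (2,0) (1,1) (3,3)
row 3: (3,3) (1,1) (2,0) (0,2)
Orthogonality requires all 16 pairs distinct.
But the pair (1,1) repeats: cell (0,3) has L1 = 1, L2 = 1, and cell (1,0) has L1 = 1, L2 = 1.
A repeated pair means some other pair never occurs (only 4 distinct pairs out of 16), so the squares are not orthogonal.
Conclusion: NO.

NO


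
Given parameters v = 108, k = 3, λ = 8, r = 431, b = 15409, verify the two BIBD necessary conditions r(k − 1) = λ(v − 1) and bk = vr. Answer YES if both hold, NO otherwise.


Condition (i): r(k − 1) = 431·2 = 862; λ(v − 1) = 8·107 = 856. Match? NO.
Condition (ii): bk = 15409·3 = 46227; vr = 108·431 = 46548. Match? NO.
Both conditions hold? NO.

NO


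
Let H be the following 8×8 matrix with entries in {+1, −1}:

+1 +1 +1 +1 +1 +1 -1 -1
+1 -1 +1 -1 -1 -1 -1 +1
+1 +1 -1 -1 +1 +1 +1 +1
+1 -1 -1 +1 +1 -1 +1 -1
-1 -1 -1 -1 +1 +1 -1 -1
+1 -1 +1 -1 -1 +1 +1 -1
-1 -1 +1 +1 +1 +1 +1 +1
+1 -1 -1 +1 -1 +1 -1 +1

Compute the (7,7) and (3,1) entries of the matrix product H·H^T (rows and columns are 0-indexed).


Row 1 of H: [1, -1, 1, -1, -1, -1, -1, 1].
Row 3 of H: [1, -1, -1, 1, 1, -1, 1, -1].
Row 7 of H: [1, -1, -1, 1, -1, 1, -1, 1].
(H·H^T)[7][7] = Σ_j H[7][j]·H[7][j] = (1)² + (-1)² + (-1)² + (1)² + (-1)² + (1)² + (-1)² + (1)² = 1 + 1 + 1 + 1 + 1 + 1 + 1 + 1 = 8.
(H·H^T)[3][1] = Σ_j H[3][j]·H[1][j] = (1)·(1) + (-1)·(-1) + (-1)·(1) + (1)·(-1) + (1)·(-1) + (-1)·(-1) + (1)·(-1) + (-1)·(1) = 1 + 1 + -1 + -1 + -1 + 1 + -1 + -1 = -2.
Rows 3 and 1 are not orthogonal (dot product = -2 ≠ 0), so H is not a Hadamard matrix.

(7,7) entry = 8; (3,1) entry = -2.


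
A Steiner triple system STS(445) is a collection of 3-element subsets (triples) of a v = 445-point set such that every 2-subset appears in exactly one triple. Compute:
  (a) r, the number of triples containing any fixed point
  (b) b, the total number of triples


An STS(v) is a 2-(v, 3, 1) BIBD: block size k = 3, λ = 1.
Replication: r(k − 1) = λ(v − 1) ⇒ r·2 = 445 − 1 = 444 ⇒ r = 222.
Block count: b = v(v − 1)/6 = 445·444/6 = 197580/6 = 32930.

r = 222, b = 32930.


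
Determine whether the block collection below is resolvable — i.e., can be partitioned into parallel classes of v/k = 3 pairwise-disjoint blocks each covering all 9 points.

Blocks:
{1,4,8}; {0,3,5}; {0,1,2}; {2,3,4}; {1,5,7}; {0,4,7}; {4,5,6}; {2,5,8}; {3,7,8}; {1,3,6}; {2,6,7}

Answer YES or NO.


v = 9, block size k = 3, number of blocks = 11.
For resolvability, blocks must partition into parallel classes of size v/k = 3.
Total blocks must therefore be a multiple of 3: 11 = 3·3 + 2 ⇒ not divisible ✗.
Resolvable? NO.

NO


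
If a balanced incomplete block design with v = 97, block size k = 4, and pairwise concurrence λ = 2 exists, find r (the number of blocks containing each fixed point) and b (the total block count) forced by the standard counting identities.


Any 2-(v, k, λ) BIBD satisfies two necessary conditions:
  (i)  Each point sits in r blocks, and counting incidences through any fixed point gives r(k − 1) = λ(v − 1), so r = λ(v − 1)/(k − 1).
  (ii) Total incidences bk = vr, so b = vr/k.
Step 1: r = λ(v − 1)/(k − 1) = 2·(97 − 1)/(4 − 1) = 2·96/3 = 192/3 = 64.
Step 2: b = vr/k = 97·64/4 = 6208/4 = 1552.
Check integrality: r = 64 ∈ Z ✓, b = 1552 ∈ Z ✓.
(These identities are necessary conditions: they determine r and b for any design with these parameters, but do not by themselves prove that one exists.)

r = 64, b = 1552.


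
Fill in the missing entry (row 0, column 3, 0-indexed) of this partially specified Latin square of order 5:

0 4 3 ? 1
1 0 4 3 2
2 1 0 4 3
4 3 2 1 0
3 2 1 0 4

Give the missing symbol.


Row 0 contains symbols [0, 1, 3, 4] — missing [2].
Column 3 contains symbols [0, 1, 3, 4] — missing [2].
The missing symbol must appear in both missing sets; intersection = [2].
Therefore the hidden value is 2.

Missing value = 2.


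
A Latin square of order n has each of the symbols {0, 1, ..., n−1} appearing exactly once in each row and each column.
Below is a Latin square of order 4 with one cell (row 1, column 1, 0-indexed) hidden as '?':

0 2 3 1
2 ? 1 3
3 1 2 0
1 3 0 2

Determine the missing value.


Row 1 contains symbols [1, 2, 3] — missing [0].
Column 1 contains symbols [1, 2, 3] — missing [0].
The missing symbol must appear in both missing sets; intersection = [0].
Therefore the hidden value is 0.

Missing value = 0.


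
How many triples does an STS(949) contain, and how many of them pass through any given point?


An STS(v) is a 2-(v, 3, 1) BIBD: block size k = 3, λ = 1.
Replication: r(k − 1) = λ(v − 1) ⇒ r·2 = 949 − 1 = 948 ⇒ r = 474.
Block count: b = v(v − 1)/6 = 949·948/6 = 899652/6 = 149942.
(Check via bk = vr: 149942·3 = 449826 = 949·474 = 449826 ✓.)

r = 474, b = 149942.


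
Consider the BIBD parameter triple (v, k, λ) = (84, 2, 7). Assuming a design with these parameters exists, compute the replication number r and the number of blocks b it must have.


Any 2-(v, k, λ) BIBD satisfies two necessary conditions:
  (i)  Each point sits in r blocks, and counting incidences through any fixed point gives r(k − 1) = λ(v − 1), so r = λ(v − 1)/(k − 1).
  (ii) Total incidences bk = vr, so b = vr/k.
Step 1: r = λ(v − 1)/(k − 1) = 7·(84 − 1)/(2 − 1) = 7·83/1 = 581/1 = 581.
Step 2: b = vr/k = 84·581/2 = 48804/2 = 24402.
Check integrality: r = 581 ∈ Z ✓, b = 24402 ∈ Z ✓.
(These identities are necessary conditions: they determine r and b for any design with these parameters, but do not by themselves prove that one exists.)

r = 581, b = 24402.


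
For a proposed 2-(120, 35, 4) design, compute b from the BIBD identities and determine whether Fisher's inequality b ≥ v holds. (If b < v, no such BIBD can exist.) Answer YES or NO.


b = λv(v − 1)/(k(k − 1)) = 4·120·119/(35·34) = 57120/1190 = 48.
Compare with v = 120: b < v, so Fisher's inequality fails.

NO


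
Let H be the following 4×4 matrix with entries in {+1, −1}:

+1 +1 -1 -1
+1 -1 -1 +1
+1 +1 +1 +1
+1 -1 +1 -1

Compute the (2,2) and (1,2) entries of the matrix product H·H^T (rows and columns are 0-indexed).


Row 1 of H: [1, -1, -1, 1].
Row 2 of H: [1, 1, 1, 1].
(H·H^T)[2][2] = Σ_j H[2][j]·H[2][j] = (1)² + (1)² + (1)² + (1)² = 1 + 1 + 1 + 1 = 4.
(H·H^T)[1][2] = Σ_j H[1][j]·H[2][j] = (1)·(1) + (-1)·(1) + (-1)·(1) + (1)·(1) = 1 + -1 + -1 + 1 = 0.
So rows 1 and 2 are orthogonal; the diagonal entry equals n = 4.

(2,2) entry = 4; (1,2) entry = 0.


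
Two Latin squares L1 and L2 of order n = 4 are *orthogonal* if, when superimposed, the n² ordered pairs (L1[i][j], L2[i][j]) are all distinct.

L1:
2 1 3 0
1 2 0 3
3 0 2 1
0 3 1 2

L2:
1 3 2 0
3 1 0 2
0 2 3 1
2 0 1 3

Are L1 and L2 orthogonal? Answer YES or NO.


Form the n² = 16 superimposed pairs (L1[i][j], L2[i][j]), row by row (rows and columns indexed from 0):
row 0: (2,1) (1,3) (3,2) (0,0)
row 1: (1,3) (2,1) (0,0) (3,2)
row 2: (3,0) (0,2) (2,3) (1,1)
row 3: (0,2) (3,0) (1,1) (2,3)
Orthogonality requires all 16 pairs distinct.
But the pair (1,3) repeats: cell (0,1) has L1 = 1, L2 = 3, and cell (1,0) has L1 = 1, L2 = 3.
A repeated pair means some other pair never occurs (only 8 distinct pairs out of 16), so the squares are not orthogonal.
Conclusion: NO.

NO


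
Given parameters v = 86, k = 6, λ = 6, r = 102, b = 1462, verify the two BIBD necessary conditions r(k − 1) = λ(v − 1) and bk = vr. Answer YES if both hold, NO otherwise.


Condition (i): r(k − 1) = 102·5 = 510; λ(v − 1) = 6·85 = 510. Match? YES.
Condition (ii): bk = 1462·6 = 8772; vr = 86·102 = 8772. Match? YES.
Both conditions hold? YES.

YES


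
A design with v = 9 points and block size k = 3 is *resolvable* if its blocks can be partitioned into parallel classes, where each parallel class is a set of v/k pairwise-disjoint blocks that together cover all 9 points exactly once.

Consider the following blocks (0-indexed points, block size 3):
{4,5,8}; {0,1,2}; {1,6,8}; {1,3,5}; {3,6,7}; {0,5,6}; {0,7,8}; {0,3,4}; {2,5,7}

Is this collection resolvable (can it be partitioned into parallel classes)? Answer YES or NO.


v = 9, block size k = 3, number of blocks = 9.
For resolvability, blocks must partition into parallel classes of size v/k = 3.
Total blocks must therefore be a multiple of 3: 9 = 3·3 + 0 ⇒ divisible ✓.
Consider block {1,3,5}. The only other block(s) in the collection disjoint from it are {0,7,8} — just 1 block(s). Any parallel class containing {1,3,5} would need 2 other blocks each disjoint from it, so no parallel class of size 3 can contain {1,3,5}.
Since every block must belong to some parallel class in a resolution, the collection cannot be partitioned into parallel classes.
Resolvable? NO.

NO


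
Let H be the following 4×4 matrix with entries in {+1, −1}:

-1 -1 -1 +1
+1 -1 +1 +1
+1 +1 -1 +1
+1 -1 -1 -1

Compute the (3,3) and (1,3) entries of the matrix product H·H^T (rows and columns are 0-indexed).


Row 1 of H: [1, -1, 1, 1].
Row 3 of H: [1, -1, -1, -1].
(H·H^T)[3][3] = Σ_j H[3][j]·H[3][j] = (1)² + (-1)² + (-1)² + (-1)² = 1 + 1 + 1 + 1 = 4.
(H·H^T)[1][3] = Σ_j H[1][j]·H[3][j] = (1)·(1) + (-1)·(-1) + (1)·(-1) + (1)·(-1) = 1 + 1 + -1 + -1 = 0.
So rows 1 and 3 are orthogonal; the diagonal entry equals n = 4.

(3,3) entry = 4; (1,3) entry = 0.


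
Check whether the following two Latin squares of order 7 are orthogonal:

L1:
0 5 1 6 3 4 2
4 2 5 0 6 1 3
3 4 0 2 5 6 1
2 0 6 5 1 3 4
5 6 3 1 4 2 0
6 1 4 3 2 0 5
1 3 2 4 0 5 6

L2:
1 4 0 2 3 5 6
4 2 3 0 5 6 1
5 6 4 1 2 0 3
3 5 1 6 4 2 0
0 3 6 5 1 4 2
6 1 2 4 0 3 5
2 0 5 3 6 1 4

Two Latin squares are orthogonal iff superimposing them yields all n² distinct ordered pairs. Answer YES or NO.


Form the n² = 49 superimposed pairs (L1[i][j], L2[i][j]), row by row (rows and columns indexed from 0):
row 0: (0,1) (5,4) (1,0) (6,2) (3,3) (4,5) (2,6)
row 1: (4,4) (2,2) (5,3) (0,0) (6,5) (1,6) (3,1)
row 2: (3,5) (4,6) (0,4) (2,1) (5,2) (6,0) (1,3)
row 3: (2,3) (0,5) (6,1) (5,6) (1,4) (3,2) (4,0)
row 4: (5,0) (6,3) (3,6) (1,5) (4,1) (2,4) (0,2)
row 5: (6,6) (1,1) (4,2) (3,4) (2,0) (0,3) (5,5)
row 6: (1,2) (3,0) (2,5) (4,3) (0,6) (5,1) (6,4)
Orthogonality requires all 49 pairs distinct.
Check by first coordinate: for each symbol s of L1, list the L2 entries in the n cells where L1 = s; they must all differ.
  L1 = 0: L2 entries (in reading order) 1, 0, 4, 5, 2, 3, 6 — all 7 distinct ✓
  L1 = 1: L2 entries (in reading order) 0, 6, 3, 4, 5, 1, 2 — all 7 distinct ✓
  L1 = 2: L2 entries (in reading order) 6, 2, 1, 3, 4, 0, 5 — all 7 distinct ✓
  L1 = 3: L2 entries (in reading order) 3, 1, 5, 2, 6, 4, 0 — all 7 distinct ✓
  L1 = 4: L2 entries (in reading order) 5, 4, 6, 0, 1, 2, 3 — all 7 distinct ✓
  L1 = 5: L2 entries (in reading order) 4, 3, 2, 6, 0, 5, 1 — all 7 distinct ✓
  L1 = 6: L2 entries (in reading order) 2, 5, 0, 1, 3, 6, 4 — all 7 distinct ✓
Every symbol of L1 meets every symbol of L2 exactly once, so all 49 pairs are distinct (49 of 49).
Conclusion: YES.

YES


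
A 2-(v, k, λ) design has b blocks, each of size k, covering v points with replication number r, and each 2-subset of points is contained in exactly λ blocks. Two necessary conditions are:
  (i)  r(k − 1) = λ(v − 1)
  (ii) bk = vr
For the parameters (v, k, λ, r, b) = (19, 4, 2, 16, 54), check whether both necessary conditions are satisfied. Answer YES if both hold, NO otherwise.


Condition (i): r(k − 1) = 16·3 = 48; λ(v − 1) = 2·18 = 36. Match? NO.
Condition (ii): bk = 54·4 = 216; vr = 19·16 = 304. Match? NO.
Both conditions hold? NO.

NO


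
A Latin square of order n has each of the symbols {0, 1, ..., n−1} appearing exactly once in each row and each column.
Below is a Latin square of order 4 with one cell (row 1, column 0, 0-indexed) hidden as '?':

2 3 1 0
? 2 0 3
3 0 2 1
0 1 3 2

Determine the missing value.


Row 1 contains symbols [0, 2, 3] — missing [1].
Column 0 contains symbols [0, 2, 3] — missing [1].
The missing symbol must appear in both missing sets; intersection = [1].
Therefore the hidden value is 1.

Missing value = 1.


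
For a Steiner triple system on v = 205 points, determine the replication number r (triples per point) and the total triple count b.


An STS(v) is a 2-(v, 3, 1) BIBD: block size k = 3, λ = 1.
Replication: r(k − 1) = λ(v − 1) ⇒ r·2 = 205 − 1 = 204 ⇒ r = 102.
Block count: b = v(v − 1)/6 = 205·204/6 = 41820/6 = 6970.
(Check via bk = vr: 6970·3 = 20910 = 205·102 = 20910 ✓.)

r = 102, b = 6970.


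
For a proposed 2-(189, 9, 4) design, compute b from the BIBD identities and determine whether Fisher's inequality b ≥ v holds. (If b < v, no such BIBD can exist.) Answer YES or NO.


r = λ(v − 1)/(k − 1) = 4·188/8 = 94.
b = vr/k = 189·94/9 = 1974.
Fisher's inequality: b ≥ v ⇔ 1974 ≥ 189? YES.

YES


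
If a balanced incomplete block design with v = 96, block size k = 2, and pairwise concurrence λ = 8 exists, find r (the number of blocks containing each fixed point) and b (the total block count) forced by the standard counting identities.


Any 2-(v, k, λ) BIBD satisfies two necessary conditions:
  (i)  Each point sits in r blocks, and counting incidences through any fixed point gives r(k − 1) = λ(v − 1), so r = λ(v − 1)/(k − 1).
  (ii) Total incidences bk = vr, so b = vr/k.
Step 1: r = λ(v − 1)/(k − 1) = 8·(96 − 1)/(2 − 1) = 8·95/1 = 760/1 = 760.
Step 2: b = vr/k = 96·760/2 = 72960/2 = 36480.
Check integrality: r = 760 ∈ Z ✓, b = 36480 ∈ Z ✓.
(These identities are necessary conditions: they determine r and b for any design with these parameters, but do not by themselves prove that one exists.)

r = 760, b = 36480.


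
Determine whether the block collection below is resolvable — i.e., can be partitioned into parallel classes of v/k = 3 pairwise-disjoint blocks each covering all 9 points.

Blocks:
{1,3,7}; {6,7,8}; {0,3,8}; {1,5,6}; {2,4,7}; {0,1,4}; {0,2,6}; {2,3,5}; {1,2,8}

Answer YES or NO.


v = 9, block size k = 3, number of blocks = 9.
For resolvability, blocks must partition into parallel classes of size v/k = 3.
Total blocks must therefore be a multiple of 3: 9 = 3·3 + 0 ⇒ divisible ✓.
Consider block {1,3,7}. The only other block(s) in the collection disjoint from it are {0,2,6} — just 1 block(s). Any parallel class containing {1,3,7} would need 2 other blocks each disjoint from it, so no parallel class of size 3 can contain {1,3,7}.
Since every block must belong to some parallel class in a resolution, the collection cannot be partitioned into parallel classes.
Resolvable? NO.

NO


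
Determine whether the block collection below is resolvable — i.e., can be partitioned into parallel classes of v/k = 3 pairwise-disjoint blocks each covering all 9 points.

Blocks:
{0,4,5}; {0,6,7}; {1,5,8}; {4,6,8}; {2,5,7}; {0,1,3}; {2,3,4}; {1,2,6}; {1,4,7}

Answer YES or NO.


v = 9, block size k = 3, number of blocks = 9.
For resolvability, blocks must partition into parallel classes of size v/k = 3.
Total blocks must therefore be a multiple of 3: 9 = 3·3 + 0 ⇒ divisible ✓.
Consider block {0,4,5}. The only other block(s) in the collection disjoint from it are {1,2,6} — just 1 block(s). Any parallel class containing {0,4,5} would need 2 other blocks each disjoint from it, so no parallel class of size 3 can contain {0,4,5}.
Since every block must belong to some parallel class in a resolution, the collection cannot be partitioned into parallel classes.
Resolvable? NO.

NO


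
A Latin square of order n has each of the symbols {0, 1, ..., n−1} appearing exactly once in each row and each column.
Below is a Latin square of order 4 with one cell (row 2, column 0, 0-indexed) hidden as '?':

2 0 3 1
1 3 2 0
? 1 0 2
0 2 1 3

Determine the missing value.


Row 2 contains symbols [0, 1, 2] — missing [3].
Column 0 contains symbols [0, 1, 2] — missing [3].
The missing symbol must appear in both missing sets; intersection = [3].
Therefore the hidden value is 3.

Missing value = 3.


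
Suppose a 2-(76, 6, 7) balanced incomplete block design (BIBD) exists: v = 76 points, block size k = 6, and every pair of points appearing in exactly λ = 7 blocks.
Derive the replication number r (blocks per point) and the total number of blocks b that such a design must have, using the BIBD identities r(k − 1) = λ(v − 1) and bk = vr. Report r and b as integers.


Any 2-(v, k, λ) BIBD satisfies two necessary conditions:
  (i)  Each point sits in r blocks, and counting incidences through any fixed point gives r(k − 1) = λ(v − 1), so r = λ(v − 1)/(k − 1).
  (ii) Total incidences bk = vr, so b = vr/k.
Step 1: r = λ(v − 1)/(k − 1) = 7·(76 − 1)/(6 − 1) = 7·75/5 = 525/5 = 105.
Step 2: b = vr/k = 76·105/6 = 7980/6 = 1330.
Check integrality: r = 105 ∈ Z ✓, b = 1330 ∈ Z ✓.
(These identities are necessary conditions: they determine r and b for any design with these parameters, but do not by themselves prove that one exists.)

r = 105, b = 1330.


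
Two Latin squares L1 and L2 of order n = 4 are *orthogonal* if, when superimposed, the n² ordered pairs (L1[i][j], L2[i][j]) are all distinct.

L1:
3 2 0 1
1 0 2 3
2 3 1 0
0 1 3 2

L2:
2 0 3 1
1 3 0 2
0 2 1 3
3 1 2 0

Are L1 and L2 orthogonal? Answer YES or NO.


Form the n² = 16 superimposed pairs (L1[i][j], L2[i][j]), row by row (rows and columns indexed from 0):
row 0: (3,2) (2,0) (0,3) (1,1)
row 1: (1,1) (0,3) (2,0) (3,2)
row 2: (2,0) (3,2) (1,1) (0,3)
row 3: (0,3) (1,1) (3,2) (2,0)
Orthogonality requires all 16 pairs distinct.
But the pair (1,1) repeats: cell (0,3) has L1 = 1, L2 = 1, and cell (1,0) has L1 = 1, L2 = 1.
A repeated pair means some other pair never occurs (only 4 distinct pairs out of 16), so the squares are not orthogonal.
Conclusion: NO.

NO


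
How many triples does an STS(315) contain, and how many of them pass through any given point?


An STS(v) is a 2-(v, 3, 1) BIBD: block size k = 3, λ = 1.
Replication: r(k − 1) = λ(v − 1) ⇒ r·2 = 315 − 1 = 314 ⇒ r = 157.
Block count: bk = vr ⇒ b·3 = 315·157 = 49455 ⇒ b = 16485.
(Check via b = v(v − 1)/6 = 315·314/6 = 98910/6 = 16485.)

r = 157, b = 16485.


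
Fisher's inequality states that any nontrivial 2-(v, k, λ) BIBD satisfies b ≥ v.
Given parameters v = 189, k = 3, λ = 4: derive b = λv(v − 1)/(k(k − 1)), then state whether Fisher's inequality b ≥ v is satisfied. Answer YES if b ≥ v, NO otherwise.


b = λv(v − 1)/(k(k − 1)) = 4·189·188/(3·2) = 142128/6 = 23688.
Compare with v = 189: b ≥ v, so Fisher's inequality holds.

YES


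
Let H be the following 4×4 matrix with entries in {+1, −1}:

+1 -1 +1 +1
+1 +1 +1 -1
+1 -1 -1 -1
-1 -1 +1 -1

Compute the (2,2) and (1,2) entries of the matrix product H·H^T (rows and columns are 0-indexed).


Row 1 of H: [1, 1, 1, -1].
Row 2 of H: [1, -1, -1, -1].
(H·H^T)[2][2] = Σ_j H[2][j]·H[2][j] = (1)² + (-1)² + (-1)² + (-1)² = 1 + 1 + 1 + 1 = 4.
(H·H^T)[1][2] = Σ_j H[1][j]·H[2][j] = (1)·(1) + (1)·(-1) + (1)·(-1) + (-1)·(-1) = 1 + -1 + -1 + 1 = 0.
So rows 1 and 2 are orthogonal; the diagonal entry equals n = 4.

(2,2) entry = 4; (1,2) entry = 0.


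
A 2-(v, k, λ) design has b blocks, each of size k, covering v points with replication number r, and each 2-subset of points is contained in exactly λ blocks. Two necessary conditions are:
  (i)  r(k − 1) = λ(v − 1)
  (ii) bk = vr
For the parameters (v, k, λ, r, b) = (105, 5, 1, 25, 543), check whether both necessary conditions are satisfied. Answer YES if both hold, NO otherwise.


Condition (i): r(k − 1) = 25·4 = 100; λ(v − 1) = 1·104 = 104. Match? NO.
Condition (ii): bk = 543·5 = 2715; vr = 105·25 = 2625. Match? NO.
Both conditions hold? NO.

NO


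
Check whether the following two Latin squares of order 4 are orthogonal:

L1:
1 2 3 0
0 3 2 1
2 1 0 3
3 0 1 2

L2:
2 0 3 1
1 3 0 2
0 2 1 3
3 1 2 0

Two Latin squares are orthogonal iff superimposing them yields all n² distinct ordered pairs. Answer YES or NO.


Form the n² = 16 superimposed pairs (L1[i][j], L2[i][j]), row by row (rows and columns indexed from 0):
row 0: (1,2) (2,0) (3,3) (0,1)
row 1: (0,1) (3,3) (2,0) (1,2)
row 2: (2,0) (1,2) (0,1) (3,3)
row 3: (3,3) (0,1) (1,2) (2,0)
Orthogonality requires all 16 pairs distinct.
But the pair (0,1) repeats: cell (0,3) has L1 = 0, L2 = 1, and cell (1,0) has L1 = 0, L2 = 1.
A repeated pair means some other pair never occurs (only 4 distinct pairs out of 16), so the squares are not orthogonal.
Conclusion: NO.

NO


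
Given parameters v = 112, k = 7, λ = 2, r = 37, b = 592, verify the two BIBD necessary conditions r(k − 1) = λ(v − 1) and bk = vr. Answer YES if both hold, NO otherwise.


Condition (i): r(k − 1) = 37·6 = 222; λ(v − 1) = 2·111 = 222. Match? YES.
Condition (ii): bk = 592·7 = 4144; vr = 112·37 = 4144. Match? YES.
Both conditions hold? YES.

YES


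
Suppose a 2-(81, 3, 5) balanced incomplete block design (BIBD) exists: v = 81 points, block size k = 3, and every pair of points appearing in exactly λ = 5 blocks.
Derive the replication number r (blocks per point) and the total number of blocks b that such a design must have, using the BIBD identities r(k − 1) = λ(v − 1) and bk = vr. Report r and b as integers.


Any 2-(v, k, λ) BIBD satisfies two necessary conditions:
  (i)  Each point sits in r blocks, and counting incidences through any fixed point gives r(k − 1) = λ(v − 1), so r = λ(v − 1)/(k − 1).
  (ii) Total incidences bk = vr, so b = vr/k.
Step 1: r = λ(v − 1)/(k − 1) = 5·(81 − 1)/(3 − 1) = 5·80/2 = 400/2 = 200.
Step 2: b = vr/k = 81·200/3 = 16200/3 = 5400.
Check integrality: r = 200 ∈ Z ✓, b = 5400 ∈ Z ✓.
(These identities are necessary conditions: they determine r and b for any design with these parameters, but do not by themselves prove that one exists.)

r = 200, b = 5400.


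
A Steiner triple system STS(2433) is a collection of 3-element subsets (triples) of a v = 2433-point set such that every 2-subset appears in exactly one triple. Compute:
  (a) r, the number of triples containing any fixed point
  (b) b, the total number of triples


An STS(v) is a 2-(v, 3, 1) BIBD: block size k = 3, λ = 1.
Replication: r(k − 1) = λ(v − 1) ⇒ r·2 = 2433 − 1 = 2432 ⇒ r = 1216.
Block count: b = v(v − 1)/6 = 2433·2432/6 = 5917056/6 = 986176.
(Check via bk = vr: 986176·3 = 2958528 = 2433·1216 = 2958528 ✓.)

r = 1216, b = 986176.


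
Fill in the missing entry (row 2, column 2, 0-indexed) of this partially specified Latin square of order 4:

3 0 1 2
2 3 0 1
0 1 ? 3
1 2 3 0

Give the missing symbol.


Row 2 contains symbols [0, 1, 3] — missing [2].
Column 2 contains symbols [0, 1, 3] — missing [2].
The missing symbol must appear in both missing sets; intersection = [2].
Therefore the hidden value is 2.

Missing value = 2.


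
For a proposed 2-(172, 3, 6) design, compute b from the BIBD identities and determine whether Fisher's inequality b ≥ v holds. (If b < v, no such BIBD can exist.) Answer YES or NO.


b = λv(v − 1)/(k(k − 1)) = 6·172·171/(3·2) = 176472/6 = 29412.
Compare with v = 172: b ≥ v, so Fisher's inequality holds.

YES


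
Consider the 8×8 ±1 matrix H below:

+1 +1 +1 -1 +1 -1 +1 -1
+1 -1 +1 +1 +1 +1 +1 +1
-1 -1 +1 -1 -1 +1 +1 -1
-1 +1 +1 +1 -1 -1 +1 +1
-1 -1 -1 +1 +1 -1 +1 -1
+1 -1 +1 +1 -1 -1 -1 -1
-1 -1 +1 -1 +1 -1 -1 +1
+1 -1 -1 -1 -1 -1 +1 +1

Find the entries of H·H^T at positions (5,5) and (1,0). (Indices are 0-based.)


Row 0 of H: [1, 1, 1, -1, 1, -1, 1, -1].
Row 1 of H: [1, -1, 1, 1, 1, 1, 1, 1].
Row 5 of H: [1, -1, 1, 1, -1, -1, -1, -1].
(H·H^T)[5][5] = Σ_j H[5][j]·H[5][j] = (1)² + (-1)² + (1)² + (1)² + (-1)² + (-1)² + (-1)² + (-1)² = 1 + 1 + 1 + 1 + 1 + 1 + 1 + 1 = 8.
(H·H^T)[1][0] = Σ_j H[1][j]·H[0][j] = (1)·(1) + (-1)·(1) + (1)·(1) + (1)·(-1) + (1)·(1) + (1)·(-1) + (1)·(1) + (1)·(-1) = 1 + -1 + 1 + -1 + 1 + -1 + 1 + -1 = 0.
So rows 1 and 0 are orthogonal; the diagonal entry equals n = 8.

(5,5) entry = 8; (1,0) entry = 0.


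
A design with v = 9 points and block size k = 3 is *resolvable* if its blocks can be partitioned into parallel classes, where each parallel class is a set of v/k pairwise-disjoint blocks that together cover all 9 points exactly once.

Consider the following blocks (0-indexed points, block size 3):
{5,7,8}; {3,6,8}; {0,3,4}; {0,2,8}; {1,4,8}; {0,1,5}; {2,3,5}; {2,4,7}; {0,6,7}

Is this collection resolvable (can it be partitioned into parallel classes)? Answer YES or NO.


v = 9, block size k = 3, number of blocks = 9.
For resolvability, blocks must partition into parallel classes of size v/k = 3.
Total blocks must therefore be a multiple of 3: 9 = 3·3 + 0 ⇒ divisible ✓.
Consider block {5,7,8}. The only other block(s) in the collection disjoint from it are {0,3,4} — just 1 block(s). Any parallel class containing {5,7,8} would need 2 other blocks each disjoint from it, so no parallel class of size 3 can contain {5,7,8}.
Since every block must belong to some parallel class in a resolution, the collection cannot be partitioned into parallel classes.
Resolvable? NO.

NO


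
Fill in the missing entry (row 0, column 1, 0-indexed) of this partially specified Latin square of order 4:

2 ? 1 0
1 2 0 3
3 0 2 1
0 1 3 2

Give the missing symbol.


Row 0 contains symbols [0, 1, 2] — missing [3].
Column 1 contains symbols [0, 1, 2] — missing [3].
The missing symbol must appear in both missing sets; intersection = [3].
Therefore the hidden value is 3.

Missing value = 3.


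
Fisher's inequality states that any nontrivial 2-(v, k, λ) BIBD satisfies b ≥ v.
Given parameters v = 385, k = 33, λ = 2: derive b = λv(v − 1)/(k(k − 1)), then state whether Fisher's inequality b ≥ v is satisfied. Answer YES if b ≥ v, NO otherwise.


r = λ(v − 1)/(k − 1) = 2·384/32 = 24.
b = vr/k = 385·24/33 = 280.
Fisher's inequality: b ≥ v ⇔ 280 ≥ 385? NO.

NO


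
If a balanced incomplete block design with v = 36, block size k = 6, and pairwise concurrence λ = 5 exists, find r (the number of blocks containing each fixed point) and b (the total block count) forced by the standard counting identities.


Any 2-(v, k, λ) BIBD satisfies two necessary conditions:
  (i)  Each point sits in r blocks, and counting incidences through any fixed point gives r(k − 1) = λ(v − 1), so r = λ(v − 1)/(k − 1).
  (ii) Total incidences bk = vr, so b = vr/k.
Step 1: r = λ(v − 1)/(k − 1) = 5·(36 − 1)/(6 − 1) = 5·35/5 = 175/5 = 35.
Step 2: b = vr/k = 36·35/6 = 1260/6 = 210.
Check integrality: r = 35 ∈ Z ✓, b = 210 ∈ Z ✓.
(These identities are necessary conditions: they determine r and b for any design with these parameters, but do not by themselves prove that one exists.)

r = 35, b = 210.


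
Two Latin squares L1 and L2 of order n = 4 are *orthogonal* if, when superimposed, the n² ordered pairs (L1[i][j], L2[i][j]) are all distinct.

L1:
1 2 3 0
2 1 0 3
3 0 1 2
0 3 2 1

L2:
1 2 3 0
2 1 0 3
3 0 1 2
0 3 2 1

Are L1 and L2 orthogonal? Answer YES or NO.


Form the n² = 16 superimposed pairs (L1[i][j], L2[i][j]), row by row (rows and columns indexed from 0):
row 0: (1,1) (2,2) (3,3) (0,0)
row 1: (2,2) (1,1) (0,0) (3,3)
row 2: (3,3) (0,0) (1,1) (2,2)
row 3: (0,0) (3,3) (2,2) (1,1)
Orthogonality requires all 16 pairs distinct.
But the pair (2,2) repeats: cell (0,1) has L1 = 2, L2 = 2, and cell (1,0) has L1 = 2, L2 = 2.
A repeated pair means some other pair never occurs (only 4 distinct pairs out of 16), so the squares are not orthogonal.
Conclusion: NO.

NO


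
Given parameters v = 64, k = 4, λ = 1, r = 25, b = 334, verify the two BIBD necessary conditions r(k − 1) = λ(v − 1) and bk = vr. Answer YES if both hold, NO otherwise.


Condition (i): r(k − 1) = 25·3 = 75; λ(v − 1) = 1·63 = 63. Match? NO.
Condition (ii): bk = 334·4 = 1336; vr = 64·25 = 1600. Match? NO.
Both conditions hold? NO.

NO


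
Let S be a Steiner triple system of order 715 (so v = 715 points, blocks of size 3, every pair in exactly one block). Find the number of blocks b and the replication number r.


An STS(v) is a 2-(v, 3, 1) BIBD: block size k = 3, λ = 1.
Replication: r(k − 1) = λ(v − 1) ⇒ r·2 = 715 − 1 = 714 ⇒ r = 357.
Block count: b = v(v − 1)/6 = 715·714/6 = 510510/6 = 85085.
(Check via bk = vr: 85085·3 = 255255 = 715·357 = 255255 ✓.)

r = 357, b = 85085.
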